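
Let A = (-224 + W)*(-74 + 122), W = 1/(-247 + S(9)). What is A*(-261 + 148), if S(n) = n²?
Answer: 100845720/83 ≈ 1.2150e+6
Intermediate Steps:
W = -1/166 (W = 1/(-247 + 9²) = 1/(-247 + 81) = 1/(-166) = -1/166 ≈ -0.0060241)
A = -892440/83 (A = (-224 - 1/166)*(-74 + 122) = -37185/166*48 = -892440/83 ≈ -10752.)
A*(-261 + 148) = -892440*(-261 + 148)/83 = -892440/83*(-113) = 100845720/83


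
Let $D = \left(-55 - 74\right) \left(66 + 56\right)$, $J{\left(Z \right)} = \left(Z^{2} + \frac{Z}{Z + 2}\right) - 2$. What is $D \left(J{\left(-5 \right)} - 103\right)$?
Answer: $1232810$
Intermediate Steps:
$J{\left(Z \right)} = -2 + Z^{2} + \frac{Z}{2 + Z}$ ($J{\left(Z \right)} = \left(Z^{2} + \frac{Z}{2 + Z}\right) - 2 = -2 + Z^{2} + \frac{Z}{2 + Z}$)
$D = -15738$ ($D = \left(-129\right) 122 = -15738$)
$D \left(J{\left(-5 \right)} - 103\right) = - 15738 \left(\frac{-4 + \left(-5\right)^{3} - -5 + 2 \left(-5\right)^{2}}{2 - 5} - 103\right) = - 15738 \left(\frac{-4 - 125 + 5 + 2 \cdot 25}{-3} - 103\right) = - 15738 \left(- \frac{-4 - 125 + 5 + 50}{3} - 103\right) = - 15738 \left(\left(- \frac{1}{3}\right) \left(-74\right) - 103\right) = - 15738 \left(\frac{74}{3} - 103\right) = \left(-15738\right) \left(- \frac{235}{3}\right) = 1232810$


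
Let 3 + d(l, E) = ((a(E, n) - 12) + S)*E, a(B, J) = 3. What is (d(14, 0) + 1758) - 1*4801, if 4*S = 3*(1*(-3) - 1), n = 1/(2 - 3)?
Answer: -3046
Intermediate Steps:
n = -1 (n = 1/(-1) = -1)
S = -3 (S = (3*(1*(-3) - 1))/4 = (3*(-3 - 1))/4 = (3*(-4))/4 = (1/4)*(-12) = -3)
d(l, E) = -3 - 12*E (d(l, E) = -3 + ((3 - 12) - 3)*E = -3 + (-9 - 3)*E = -3 - 12*E)
(d(14, 0) + 1758) - 1*4801 = ((-3 - 12*0) + 1758) - 1*4801 = ((-3 + 0) + 1758) - 4801 = (-3 + 1758) - 4801 = 1755 - 4801 = -3046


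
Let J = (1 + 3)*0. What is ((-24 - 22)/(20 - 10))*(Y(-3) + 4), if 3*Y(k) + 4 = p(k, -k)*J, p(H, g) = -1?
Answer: -184/15 ≈ -12.267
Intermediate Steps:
J = 0 (J = 4*0 = 0)
Y(k) = -4/3 (Y(k) = -4/3 + (-1*0)/3 = -4/3 + (1/3)*0 = -4/3 + 0 = -4/3)
((-24 - 22)/(20 - 10))*(Y(-3) + 4) = ((-24 - 22)/(20 - 10))*(-4/3 + 4) = -46/10*(8/3) = -46*1/10*(8/3) = -23/5*8/3 = -184/15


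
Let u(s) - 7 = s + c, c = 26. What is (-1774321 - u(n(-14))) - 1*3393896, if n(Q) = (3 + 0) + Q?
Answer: -5168239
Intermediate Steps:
n(Q) = 3 + Q
u(s) = 33 + s (u(s) = 7 + (s + 26) = 7 + (26 + s) = 33 + s)
(-1774321 - u(n(-14))) - 1*3393896 = (-1774321 - (33 + (3 - 14))) - 1*3393896 = (-1774321 - (33 - 11)) - 3393896 = (-1774321 - 1*22) - 3393896 = (-1774321 - 22) - 3393896 = -1774343 - 3393896 = -5168239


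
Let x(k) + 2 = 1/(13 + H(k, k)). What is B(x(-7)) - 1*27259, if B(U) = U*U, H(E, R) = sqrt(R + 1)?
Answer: 2*(-354317*sqrt(6) + 2221308*I)/(-163*I + 26*sqrt(6)) ≈ -27255.0 + 0.053909*I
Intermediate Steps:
H(E, R) = sqrt(1 + R)
x(k) = -2 + 1/(13 + sqrt(1 + k))
B(U) = U**2
B(x(-7)) - 1*27259 = ((-25 - 2*sqrt(1 - 7))/(13 + sqrt(1 - 7)))**2 - 1*27259 = ((-25 - 2*I*sqrt(6))/(13 + sqrt(-6)))**2 - 27259 = ((-25 - 2*I*sqrt(6))/(13 + I*sqrt(6)))**2 - 27259 = (-25 - 2*I*sqrt(6))**2/(13 + I*sqrt(6))**2 - 27259 = -27259 + (-25 - 2*I*sqrt(6))**2/(13 + I*sqrt(6))**2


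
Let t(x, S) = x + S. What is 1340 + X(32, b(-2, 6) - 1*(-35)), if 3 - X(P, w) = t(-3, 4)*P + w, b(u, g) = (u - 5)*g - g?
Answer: 1324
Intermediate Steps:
b(u, g) = -g + g*(-5 + u) (b(u, g) = (-5 + u)*g - g = g*(-5 + u) - g = -g + g*(-5 + u))
t(x, S) = S + x
X(P, w) = 3 - P - w (X(P, w) = 3 - ((4 - 3)*P + w) = 3 - (1*P + w) = 3 - (P + w) = 3 + (-P - w) = 3 - P - w)
1340 + X(32, b(-2, 6) - 1*(-35)) = 1340 + (3 - 1*32 - (6*(-6 - 2) - 1*(-35))) = 1340 + (3 - 32 - (6*(-8) + 35)) = 1340 + (3 - 32 - (-48 + 35)) = 1340 + (3 - 32 - 1*(-13)) = 1340 + (3 - 32 + 13) = 1340 - 16 = 1324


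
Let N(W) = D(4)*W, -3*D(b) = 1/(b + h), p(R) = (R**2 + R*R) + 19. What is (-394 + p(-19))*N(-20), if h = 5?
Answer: 6940/27 ≈ 257.04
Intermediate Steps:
p(R) = 19 + 2*R**2 (p(R) = (R**2 + R**2) + 19 = 2*R**2 + 19 = 19 + 2*R**2)
D(b) = -1/(3*(5 + b)) (D(b) = -1/(3*(b + 5)) = -1/(3*(5 + b)))
N(W) = -W/27 (N(W) = (-1/(15 + 3*4))*W = (-1/(15 + 12))*W = (-1/27)*W = (-1*1/27)*W = -W/27)
(-394 + p(-19))*N(-20) = (-394 + (19 + 2*(-19)**2))*(-1/27*(-20)) = (-394 + (19 + 2*361))*(20/27) = (-394 + (19 + 722))*(20/27) = (-394 + 741)*(20/27) = 347*(20/27) = 6940/27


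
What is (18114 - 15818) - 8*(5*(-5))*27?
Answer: 7696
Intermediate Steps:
(18114 - 15818) - 8*(5*(-5))*27 = 2296 - 8*(-25)*27 = 2296 - (-200)*27 = 2296 - 1*(-5400) = 2296 + 5400 = 7696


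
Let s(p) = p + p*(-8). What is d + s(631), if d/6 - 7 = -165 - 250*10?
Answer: -20365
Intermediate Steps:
s(p) = -7*p (s(p) = p - 8*p = -7*p)
d = -15948 (d = 42 + 6*(-165 - 250*10) = 42 + 6*(-165 - 2500) = 42 + 6*(-2665) = 42 - 15990 = -15948)
d + s(631) = -15948 - 7*631 = -15948 - 4417 = -20365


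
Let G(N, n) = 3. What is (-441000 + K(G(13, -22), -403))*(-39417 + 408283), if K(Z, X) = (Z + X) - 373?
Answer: -162955039418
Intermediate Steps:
K(Z, X) = -373 + X + Z (K(Z, X) = (X + Z) - 373 = -373 + X + Z)
(-441000 + K(G(13, -22), -403))*(-39417 + 408283) = (-441000 + (-373 - 403 + 3))*(-39417 + 408283) = (-441000 - 773)*368866 = -441773*368866 = -162955039418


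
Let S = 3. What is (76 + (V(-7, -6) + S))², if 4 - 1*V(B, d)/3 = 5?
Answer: 5776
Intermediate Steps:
V(B, d) = -3 (V(B, d) = 12 - 3*5 = 12 - 15 = -3)
(76 + (V(-7, -6) + S))² = (76 + (-3 + 3))² = (76 + 0)² = 76² = 5776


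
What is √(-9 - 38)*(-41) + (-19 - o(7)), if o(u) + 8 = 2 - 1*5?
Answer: -8 - 41*I*√47 ≈ -8.0 - 281.08*I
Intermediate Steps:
o(u) = -11 (o(u) = -8 + (2 - 1*5) = -8 + (2 - 5) = -8 - 3 = -11)
√(-9 - 38)*(-41) + (-19 - o(7)) = √(-9 - 38)*(-41) + (-19 - 1*(-11)) = √(-47)*(-41) + (-19 + 11) = (I*√47)*(-41) - 8 = -41*I*√47 - 8 = -8 - 41*I*√47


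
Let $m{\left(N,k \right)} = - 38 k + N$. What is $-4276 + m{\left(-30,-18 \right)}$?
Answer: $-3622$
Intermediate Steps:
$m{\left(N,k \right)} = N - 38 k$
$-4276 + m{\left(-30,-18 \right)} = -4276 - -654 = -4276 + \left(-30 + 684\right) = -4276 + 654 = -3622$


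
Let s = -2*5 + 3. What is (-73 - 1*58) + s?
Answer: -138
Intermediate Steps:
s = -7 (s = -10 + 3 = -7)
(-73 - 1*58) + s = (-73 - 1*58) - 7 = (-73 - 58) - 7 = -131 - 7 = -138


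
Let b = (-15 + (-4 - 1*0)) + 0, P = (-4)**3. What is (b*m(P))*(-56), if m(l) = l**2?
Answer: 4358144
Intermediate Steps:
P = -64
b = -19 (b = (-15 + (-4 + 0)) + 0 = (-15 - 4) + 0 = -19 + 0 = -19)
(b*m(P))*(-56) = -19*(-64)**2*(-56) = -19*4096*(-56) = -77824*(-56) = 4358144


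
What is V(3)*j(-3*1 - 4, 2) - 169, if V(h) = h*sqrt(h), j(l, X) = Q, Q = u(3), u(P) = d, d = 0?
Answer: -169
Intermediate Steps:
u(P) = 0
Q = 0
j(l, X) = 0
V(h) = h**(3/2)
V(3)*j(-3*1 - 4, 2) - 169 = 3**(3/2)*0 - 169 = (3*sqrt(3))*0 - 169 = 0 - 169 = -169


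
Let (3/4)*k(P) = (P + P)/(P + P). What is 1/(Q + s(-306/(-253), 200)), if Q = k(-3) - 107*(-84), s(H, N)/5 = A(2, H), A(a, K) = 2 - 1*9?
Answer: 3/26863 ≈ 0.00011168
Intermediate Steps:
A(a, K) = -7 (A(a, K) = 2 - 9 = -7)
k(P) = 4/3 (k(P) = 4*((P + P)/(P + P))/3 = 4*((2*P)/((2*P)))/3 = 4*((2*P)*(1/(2*P)))/3 = (4/3)*1 = 4/3)
s(H, N) = -35 (s(H, N) = 5*(-7) = -35)
Q = 26968/3 (Q = 4/3 - 107*(-84) = 4/3 + 8988 = 26968/3 ≈ 8989.3)
1/(Q + s(-306/(-253), 200)) = 1/(26968/3 - 35) = 1/(26863/3) = 3/26863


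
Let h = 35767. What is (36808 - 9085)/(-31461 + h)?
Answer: 27723/4306 ≈ 6.4382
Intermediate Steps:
(36808 - 9085)/(-31461 + h) = (36808 - 9085)/(-31461 + 35767) = 27723/4306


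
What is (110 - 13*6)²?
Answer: 1024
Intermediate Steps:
(110 - 13*6)² = (110 - 78)² = 32² = 1024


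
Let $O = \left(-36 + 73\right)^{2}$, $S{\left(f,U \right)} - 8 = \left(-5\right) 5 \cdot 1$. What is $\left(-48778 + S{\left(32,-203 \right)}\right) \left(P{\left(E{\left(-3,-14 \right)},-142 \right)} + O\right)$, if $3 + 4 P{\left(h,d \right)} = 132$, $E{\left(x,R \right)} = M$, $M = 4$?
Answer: $- \frac{273495975}{4} \approx -6.8374 \cdot 10^{7}$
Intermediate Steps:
$E{\left(x,R \right)} = 4$
$P{\left(h,d \right)} = \frac{129}{4}$ ($P{\left(h,d \right)} = - \frac{3}{4} + \frac{1}{4} \cdot 132 = - \frac{3}{4} + 33 = \frac{129}{4}$)
$S{\left(f,U \right)} = -17$ ($S{\left(f,U \right)} = 8 + \left(-5\right) 5 \cdot 1 = 8 - 25 = -17$)
$O = 1369$ ($O = 37^{2} = 1369$)
$\left(-48778 + S{\left(32,-203 \right)}\right) \left(P{\left(E{\left(-3,-14 \right)},-142 \right)} + O\right) = \left(-48778 - 17\right) \left(\frac{129}{4} + 1369\right) = \left(-48795\right) \frac{5605}{4} = - \frac{273495975}{4}$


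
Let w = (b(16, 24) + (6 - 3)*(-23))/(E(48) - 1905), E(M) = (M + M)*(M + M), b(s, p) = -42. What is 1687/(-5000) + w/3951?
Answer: -16243611269/48142935000 ≈ -0.33740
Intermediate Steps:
E(M) = 4*M**2 (E(M) = (2*M)*(2*M) = 4*M**2)
w = -37/2437 (w = (-42 + (6 - 3)*(-23))/(4*48**2 - 1905) = (-42 + 3*(-23))/(4*2304 - 1905) = (-42 - 69)/(9216 - 1905) = -111/7311 = -111*1/7311 = -37/2437 ≈ -0.015183)
1687/(-5000) + w/3951 = 1687/(-5000) - 37/2437/3951 = 1687*(-1/5000) - 37/2437*1/3951 = -1687/5000 - 37/9628587 = -16243611269/48142935000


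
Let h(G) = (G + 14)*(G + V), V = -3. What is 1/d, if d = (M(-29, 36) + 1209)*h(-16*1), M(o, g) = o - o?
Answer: 1/45942 ≈ 2.1767e-5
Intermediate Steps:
M(o, g) = 0
h(G) = (-3 + G)*(14 + G) (h(G) = (G + 14)*(G - 3) = (14 + G)*(-3 + G) = (-3 + G)*(14 + G))
d = 45942 (d = (0 + 1209)*(-42 + (-16*1)² + 11*(-16*1)) = 1209*(-42 + (-16)² + 11*(-16)) = 1209*(-42 + 256 - 176) = 1209*38 = 45942)
1/d = 1/45942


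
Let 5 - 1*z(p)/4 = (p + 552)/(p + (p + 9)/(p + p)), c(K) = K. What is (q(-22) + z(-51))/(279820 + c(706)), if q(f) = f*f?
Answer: 116877/60313090 ≈ 0.0019378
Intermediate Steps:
z(p) = 20 - 4*(552 + p)/(p + (9 + p)/(2*p)) (z(p) = 20 - 4*(p + 552)/(p + (p + 9)/(p + p)) = 20 - 4*(552 + p)/(p + (9 + p)/((2*p))) = 20 - 4*(552 + p)/(p + (9 + p)*(1/(2*p))) = 20 - 4*(552 + p)/(p + (9 + p)/(2*p)))
q(f) = f**2
(q(-22) + z(-51))/(279820 + c(706)) = ((-22)**2 + 4*(45 - 1099*(-51) + 8*(-51)**2)/(9 - 51 + 2*(-51)**2))/(279820 + 706) = (484 + 4*(45 + 56049 + 8*2601)/(9 - 51 + 2*2601))/280526 = (484 + 4*(45 + 56049 + 20808)/(9 - 51 + 5202))*(1/280526) = (484 + 4*76902/5160)*(1/280526) = (484 + 4*(1/5160)*76902)*(1/280526) = (484 + 12817/215)*(1/280526) = (116877/215)*(1/280526) = 116877/60313090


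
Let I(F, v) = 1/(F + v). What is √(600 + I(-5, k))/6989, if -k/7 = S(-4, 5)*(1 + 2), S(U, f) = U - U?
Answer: √14995/34945 ≈ 0.0035042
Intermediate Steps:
S(U, f) = 0
k = 0 (k = -0*(1 + 2) = -0*3 = -7*0 = 0)
√(600 + I(-5, k))/6989 = √(600 + 1/(-5 + 0))/6989 = √(600 + 1/(-5))*(1/6989) = √(600 - ⅕)*(1/6989) = √(2999/5)*(1/6989) = (√14995/5)*(1/6989) = √14995/34945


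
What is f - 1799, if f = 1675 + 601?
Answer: 477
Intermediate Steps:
f = 2276
f - 1799 = 2276 - 1799 = 477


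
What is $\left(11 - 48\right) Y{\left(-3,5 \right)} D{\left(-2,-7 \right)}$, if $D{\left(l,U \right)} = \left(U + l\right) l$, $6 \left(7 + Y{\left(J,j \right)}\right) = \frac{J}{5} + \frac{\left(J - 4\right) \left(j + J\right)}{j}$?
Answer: $\frac{25197}{5} \approx 5039.4$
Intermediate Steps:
$Y{\left(J,j \right)} = -7 + \frac{J}{30} + \frac{\left(-4 + J\right) \left(J + j\right)}{6 j}$ ($Y{\left(J,j \right)} = -7 + \frac{\frac{J}{5} + \frac{\left(J - 4\right) \left(j + J\right)}{j}}{6} = -7 + \frac{J \frac{1}{5} + \frac{\left(-4 + J\right) \left(J + j\right)}{j}}{6} = -7 + \frac{\frac{J}{5} + \frac{\left(-4 + J\right) \left(J + j\right)}{j}}{6} = -7 + \left(\frac{J}{30} + \frac{\left(-4 + J\right) \left(J + j\right)}{6 j}\right) = -7 + \frac{J}{30} + \frac{\left(-4 + J\right) \left(J + j\right)}{6 j}$)
$D{\left(l,U \right)} = l \left(U + l\right)$
$\left(11 - 48\right) Y{\left(-3,5 \right)} D{\left(-2,-7 \right)} = \left(11 - 48\right) \frac{\left(-20\right) \left(-3\right) + 5 \left(-3\right)^{2} + 2 \cdot 5 \left(-115 + 3 \left(-3\right)\right)}{30 \cdot 5} \left(- 2 \left(-7 - 2\right)\right) = \left(11 - 48\right) \frac{1}{30} \cdot \frac{1}{5} \left(60 + 5 \cdot 9 + 2 \cdot 5 \left(-115 - 9\right)\right) \left(\left(-2\right) \left(-9\right)\right) = - 37 \cdot \frac{1}{30} \cdot \frac{1}{5} \left(60 + 45 + 2 \cdot 5 \left(-124\right)\right) 18 = - 37 \cdot \frac{1}{30} \cdot \frac{1}{5} \left(60 + 45 - 1240\right) 18 = - 37 \cdot \frac{1}{30} \cdot \frac{1}{5} \left(-1135\right) 18 = \left(-37\right) \left(- \frac{227}{30}\right) 18 = \frac{8399}{30} \cdot 18 = \frac{25197}{5}$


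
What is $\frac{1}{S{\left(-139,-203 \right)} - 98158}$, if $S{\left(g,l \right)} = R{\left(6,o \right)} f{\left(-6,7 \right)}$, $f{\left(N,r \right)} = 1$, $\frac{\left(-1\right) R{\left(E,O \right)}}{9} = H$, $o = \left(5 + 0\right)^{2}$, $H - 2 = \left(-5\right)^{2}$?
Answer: $- \frac{1}{98401} \approx -1.0163 \cdot 10^{-5}$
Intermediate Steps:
$H = 27$ ($H = 2 + \left(-5\right)^{2} = 2 + 25 = 27$)
$o = 25$ ($o = 5^{2} = 25$)
$R{\left(E,O \right)} = -243$ ($R{\left(E,O \right)} = \left(-9\right) 27 = -243$)
$S{\left(g,l \right)} = -243$ ($S{\left(g,l \right)} = \left(-243\right) 1 = -243$)
$\frac{1}{S{\left(-139,-203 \right)} - 98158} = \frac{1}{-243 - 98158} = \frac{1}{-98401} = - \frac{1}{98401}$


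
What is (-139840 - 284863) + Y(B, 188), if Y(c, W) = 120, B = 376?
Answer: -424583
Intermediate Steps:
(-139840 - 284863) + Y(B, 188) = (-139840 - 284863) + 120 = -424703 + 120 = -424583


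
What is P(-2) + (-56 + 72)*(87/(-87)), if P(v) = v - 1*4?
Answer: -22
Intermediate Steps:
P(v) = -4 + v (P(v) = v - 4 = -4 + v)
P(-2) + (-56 + 72)*(87/(-87)) = (-4 - 2) + (-56 + 72)*(87/(-87)) = -6 + 16*(87*(-1/87)) = -6 + 16*(-1) = -6 - 16 = -22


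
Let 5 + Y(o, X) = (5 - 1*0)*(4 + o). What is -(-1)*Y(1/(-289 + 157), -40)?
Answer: 1975/132 ≈ 14.962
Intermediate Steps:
Y(o, X) = 15 + 5*o (Y(o, X) = -5 + (5 - 1*0)*(4 + o) = -5 + (5 + 0)*(4 + o) = -5 + 5*(4 + o) = -5 + (20 + 5*o) = 15 + 5*o)
-(-1)*Y(1/(-289 + 157), -40) = -(-1)*(15 + 5/(-289 + 157)) = -(-1)*(15 + 5/(-132)) = -(-1)*(15 + 5*(-1/132)) = -(-1)*(15 - 5/132) = -(-1)*1975/132 = -1*(-1975/132) = 1975/132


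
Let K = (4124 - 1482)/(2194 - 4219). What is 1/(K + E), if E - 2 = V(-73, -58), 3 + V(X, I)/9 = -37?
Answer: -2025/727592 ≈ -0.0027832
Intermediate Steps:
V(X, I) = -360 (V(X, I) = -27 + 9*(-37) = -27 - 333 = -360)
K = -2642/2025 (K = 2642/(-2025) = 2642*(-1/2025) = -2642/2025 ≈ -1.3047)
E = -358 (E = 2 - 360 = -358)
1/(K + E) = 1/(-2642/2025 - 358) = 1/(-727592/2025) = -2025/727592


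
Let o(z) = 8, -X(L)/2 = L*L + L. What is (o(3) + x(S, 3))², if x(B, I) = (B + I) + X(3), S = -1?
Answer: 196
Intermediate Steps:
X(L) = -2*L - 2*L² (X(L) = -2*(L*L + L) = -2*(L² + L) = -2*(L + L²) = -2*L - 2*L²)
x(B, I) = -24 + B + I (x(B, I) = (B + I) - 2*3*(1 + 3) = (B + I) - 2*3*4 = (B + I) - 24 = -24 + B + I)
(o(3) + x(S, 3))² = (8 + (-24 - 1 + 3))² = (8 - 22)² = (-14)² = 196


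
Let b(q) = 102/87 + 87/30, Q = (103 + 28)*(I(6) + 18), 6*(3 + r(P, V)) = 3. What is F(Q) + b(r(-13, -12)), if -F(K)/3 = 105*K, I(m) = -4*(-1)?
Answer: -263269519/290 ≈ -9.0783e+5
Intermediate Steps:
I(m) = 4
r(P, V) = -5/2 (r(P, V) = -3 + (⅙)*3 = -3 + ½ = -5/2)
Q = 2882 (Q = (103 + 28)*(4 + 18) = 131*22 = 2882)
F(K) = -315*K
b(q) = 1181/290 (b(q) = 102*(1/87) + 87*(1/30) = 34/29 + 29/10 = 1181/290)
F(Q) + b(r(-13, -12)) = -315*2882 + 1181/290 = -907830 + 1181/290 = -263269519/290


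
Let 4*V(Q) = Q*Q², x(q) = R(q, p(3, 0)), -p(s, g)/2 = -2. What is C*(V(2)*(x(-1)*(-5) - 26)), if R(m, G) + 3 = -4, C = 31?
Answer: 558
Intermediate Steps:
p(s, g) = 4 (p(s, g) = -2*(-2) = 4)
R(m, G) = -7 (R(m, G) = -3 - 4 = -7)
x(q) = -7
V(Q) = Q³/4 (V(Q) = (Q*Q²)/4 = Q³/4)
C*(V(2)*(x(-1)*(-5) - 26)) = 31*(((¼)*2³)*(-7*(-5) - 26)) = 31*(((¼)*8)*(35 - 26)) = 31*(2*9) = 31*18 = 558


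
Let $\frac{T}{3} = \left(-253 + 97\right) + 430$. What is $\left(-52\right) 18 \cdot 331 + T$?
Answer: $-308994$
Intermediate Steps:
$T = 822$ ($T = 3 \left(\left(-253 + 97\right) + 430\right) = 3 \left(-156 + 430\right) = 3 \cdot 274 = 822$)
$\left(-52\right) 18 \cdot 331 + T = \left(-52\right) 18 \cdot 331 + 822 = \left(-936\right) 331 + 822 = -309816 + 822 = -308994$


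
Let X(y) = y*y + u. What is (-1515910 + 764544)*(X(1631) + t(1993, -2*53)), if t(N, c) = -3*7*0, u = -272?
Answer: -1998550158374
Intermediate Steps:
X(y) = -272 + y**2 (X(y) = y*y - 272 = y**2 - 272 = -272 + y**2)
t(N, c) = 0 (t(N, c) = -21*0 = 0)
(-1515910 + 764544)*(X(1631) + t(1993, -2*53)) = (-1515910 + 764544)*((-272 + 1631**2) + 0) = -751366*((-272 + 2660161) + 0) = -751366*(2659889 + 0) = -751366*2659889 = -1998550158374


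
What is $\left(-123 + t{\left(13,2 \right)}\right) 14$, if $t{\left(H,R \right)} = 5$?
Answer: $-1652$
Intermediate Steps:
$\left(-123 + t{\left(13,2 \right)}\right) 14 = \left(-123 + 5\right) 14 = \left(-118\right) 14 = -1652$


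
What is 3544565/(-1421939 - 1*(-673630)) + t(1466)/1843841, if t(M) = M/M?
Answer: -6535613525856/1379762814869 ≈ -4.7368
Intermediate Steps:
t(M) = 1
3544565/(-1421939 - 1*(-673630)) + t(1466)/1843841 = 3544565/(-1421939 - 1*(-673630)) + 1/1843841 = 3544565/(-1421939 + 673630) + 1*(1/1843841) = 3544565/(-748309) + 1/1843841 = 3544565*(-1/748309) + 1/1843841 = -3544565/748309 + 1/1843841 = -6535613525856/1379762814869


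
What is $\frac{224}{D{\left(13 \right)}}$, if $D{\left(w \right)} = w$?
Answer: $\frac{224}{13} \approx 17.231$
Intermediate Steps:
$\frac{224}{D{\left(13 \right)}} = \frac{224}{13}$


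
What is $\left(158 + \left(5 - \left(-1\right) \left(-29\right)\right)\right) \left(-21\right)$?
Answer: $-2814$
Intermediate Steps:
$\left(158 + \left(5 - \left(-1\right) \left(-29\right)\right)\right) \left(-21\right) = \left(158 + \left(5 - 29\right)\right) \left(-21\right) = \left(158 - 24\right) \left(-21\right) = 134 \left(-21\right) = -2814$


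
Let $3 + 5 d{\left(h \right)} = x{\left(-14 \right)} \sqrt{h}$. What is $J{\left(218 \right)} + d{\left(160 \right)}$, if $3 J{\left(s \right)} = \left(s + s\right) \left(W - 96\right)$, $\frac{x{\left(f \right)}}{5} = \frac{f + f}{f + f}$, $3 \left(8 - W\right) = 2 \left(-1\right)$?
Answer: $- \frac{571187}{45} + 4 \sqrt{10} \approx -12680.0$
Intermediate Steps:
$W = \frac{26}{3}$ ($W = 8 - \frac{2 \left(-1\right)}{3} = 8 - - \frac{2}{3} = 8 + \frac{2}{3} = \frac{26}{3} \approx 8.6667$)
$x{\left(f \right)} = 5$ ($x{\left(f \right)} = 5 \frac{f + f}{f + f} = 5 \frac{2 f}{2 f} = 5 \cdot 2 f \frac{1}{2 f} = 5 \cdot 1 = 5$)
$d{\left(h \right)} = - \frac{3}{5} + \sqrt{h}$ ($d{\left(h \right)} = - \frac{3}{5} + \frac{5 \sqrt{h}}{5} = - \frac{3}{5} + \sqrt{h}$)
$J{\left(s \right)} = - \frac{524 s}{9}$ ($J{\left(s \right)} = \frac{\left(s + s\right) \left(\frac{26}{3} - 96\right)}{3} = \frac{2 s \left(- \frac{262}{3}\right)}{3} = \frac{\left(- \frac{524}{3}\right) s}{3} = - \frac{524 s}{9}$)
$J{\left(218 \right)} + d{\left(160 \right)} = \left(- \frac{524}{9}\right) 218 - \left(\frac{3}{5} - \sqrt{160}\right) = - \frac{114232}{9} - \left(\frac{3}{5} - 4 \sqrt{10}\right) = - \frac{571187}{45} + 4 \sqrt{10}$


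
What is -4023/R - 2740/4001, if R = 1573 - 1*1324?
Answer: -5592761/332083 ≈ -16.841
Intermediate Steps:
R = 249 (R = 1573 - 1324 = 249)
-4023/R - 2740/4001 = -4023/249 - 2740/4001 = -4023*1/249 - 2740*1/4001 = -1341/83 - 2740/4001 = -5592761/332083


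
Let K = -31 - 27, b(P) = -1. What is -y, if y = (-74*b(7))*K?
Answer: 4292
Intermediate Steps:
K = -58
y = -4292 (y = -74*(-1)*(-58) = 74*(-58) = -4292)
-y = -1*(-4292) = 4292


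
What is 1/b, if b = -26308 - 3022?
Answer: -1/29330 ≈ -3.4095e-5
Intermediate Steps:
b = -29330
1/b = 1/(-29330) = -1/29330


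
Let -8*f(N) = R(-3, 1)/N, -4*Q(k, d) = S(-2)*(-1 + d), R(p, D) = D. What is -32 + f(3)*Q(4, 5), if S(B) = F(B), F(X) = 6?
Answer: -127/4 ≈ -31.750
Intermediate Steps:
S(B) = 6
Q(k, d) = 3/2 - 3*d/2 (Q(k, d) = -3*(-1 + d)/2 = -(-6 + 6*d)/4 = 3/2 - 3*d/2)
f(N) = -1/(8*N)
-32 + f(3)*Q(4, 5) = -32 + (-⅛/3)*(3/2 - 3/2*5) = -32 + (-⅛*⅓)*(3/2 - 15/2) = -32 - 1/24*(-6) = -32 + ¼ = -127/4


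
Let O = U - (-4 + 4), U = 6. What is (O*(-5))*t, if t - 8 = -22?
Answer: 420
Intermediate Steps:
t = -14 (t = 8 - 22 = -14)
O = 6 (O = 6 - (-4 + 4) = 6 - 1*0 = 6 + 0 = 6)
(O*(-5))*t = (6*(-5))*(-14) = -30*(-14) = 420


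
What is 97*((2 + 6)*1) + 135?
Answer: 911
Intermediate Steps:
97*((2 + 6)*1) + 135 = 97*(8*1) + 135 = 97*8 + 135 = 776 + 135 = 911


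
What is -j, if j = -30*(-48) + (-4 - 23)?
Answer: -1413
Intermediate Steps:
j = 1413 (j = 1440 - 27 = 1413)
-j = -1*1413 = -1413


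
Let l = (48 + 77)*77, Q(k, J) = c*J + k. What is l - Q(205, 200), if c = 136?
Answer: -17780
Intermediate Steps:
Q(k, J) = k + 136*J (Q(k, J) = 136*J + k = k + 136*J)
l = 9625 (l = 125*77 = 9625)
l - Q(205, 200) = 9625 - (205 + 136*200) = 9625 - (205 + 27200) = 9625 - 1*27405 = 9625 - 27405 = -17780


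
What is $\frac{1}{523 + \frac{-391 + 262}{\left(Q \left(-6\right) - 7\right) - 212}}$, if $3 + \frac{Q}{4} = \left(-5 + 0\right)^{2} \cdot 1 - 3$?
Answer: $\frac{225}{117718} \approx 0.0019113$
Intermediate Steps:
$Q = 76$ ($Q = -12 + 4 \left(\left(-5 + 0\right)^{2} \cdot 1 - 3\right) = -12 + 4 \left(\left(-5\right)^{2} \cdot 1 - 3\right) = -12 + 4 \left(25 \cdot 1 - 3\right) = -12 + 4 \left(25 - 3\right) = -12 + 4 \cdot 22 = -12 + 88 = 76$)
$\frac{1}{523 + \frac{-391 + 262}{\left(Q \left(-6\right) - 7\right) - 212}} = \frac{1}{523 + \frac{-391 + 262}{\left(76 \left(-6\right) - 7\right) - 212}} = \frac{1}{523 - \frac{129}{\left(-456 - 7\right) - 212}} = \frac{1}{523 - \frac{129}{-463 - 212}} = \frac{1}{523 - \frac{129}{-675}} = \frac{1}{523 - - \frac{43}{225}} = \frac{1}{523 + \frac{43}{225}} = \frac{1}{\frac{117718}{225}} = \frac{225}{117718}$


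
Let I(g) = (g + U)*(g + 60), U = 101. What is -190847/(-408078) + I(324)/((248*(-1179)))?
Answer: -149947133/1657204758 ≈ -0.090482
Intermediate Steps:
I(g) = (60 + g)*(101 + g) (I(g) = (g + 101)*(g + 60) = (101 + g)*(60 + g) = (60 + g)*(101 + g))
-190847/(-408078) + I(324)/((248*(-1179))) = -190847/(-408078) + (6060 + 324**2 + 161*324)/((248*(-1179))) = -190847*(-1/408078) + (6060 + 104976 + 52164)/(-292392) = 190847/408078 + 163200*(-1/292392) = 190847/408078 - 6800/12183 = -149947133/1657204758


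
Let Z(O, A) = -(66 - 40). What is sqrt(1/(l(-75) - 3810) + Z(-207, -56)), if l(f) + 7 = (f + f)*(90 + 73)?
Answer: I*sqrt(20774633781)/28267 ≈ 5.099*I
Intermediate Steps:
l(f) = -7 + 326*f (l(f) = -7 + (f + f)*(90 + 73) = -7 + (2*f)*163 = -7 + 326*f)
Z(O, A) = -26 (Z(O, A) = -1*26 = -26)
sqrt(1/(l(-75) - 3810) + Z(-207, -56)) = sqrt(1/((-7 + 326*(-75)) - 3810) - 26) = sqrt(1/((-7 - 24450) - 3810) - 26) = sqrt(1/(-24457 - 3810) - 26) = sqrt(1/(-28267) - 26) = sqrt(-1/28267 - 26) = sqrt(-734943/28267) = I*sqrt(20774633781)/28267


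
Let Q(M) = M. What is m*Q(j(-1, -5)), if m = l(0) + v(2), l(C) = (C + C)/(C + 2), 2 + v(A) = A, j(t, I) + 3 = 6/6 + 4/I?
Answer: 0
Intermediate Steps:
j(t, I) = -2 + 4/I (j(t, I) = -3 + (6/6 + 4/I) = -3 + (6*(⅙) + 4/I) = -3 + (1 + 4/I) = -2 + 4/I)
v(A) = -2 + A
l(C) = 2*C/(2 + C) (l(C) = (2*C)/(2 + C) = 2*C/(2 + C))
m = 0 (m = 2*0/(2 + 0) + (-2 + 2) = 2*0/2 + 0 = 2*0*(½) + 0 = 0 + 0 = 0)
m*Q(j(-1, -5)) = 0*(-2 + 4/(-5)) = 0*(-2 + 4*(-⅕)) = 0*(-2 - ⅘) = 0*(-14/5) = 0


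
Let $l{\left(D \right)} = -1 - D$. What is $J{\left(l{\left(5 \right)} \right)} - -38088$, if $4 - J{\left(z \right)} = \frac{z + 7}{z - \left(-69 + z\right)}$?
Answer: $\frac{2628347}{69} \approx 38092.0$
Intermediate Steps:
$J{\left(z \right)} = \frac{269}{69} - \frac{z}{69}$ ($J{\left(z \right)} = 4 - \frac{z + 7}{z - \left(-69 + z\right)} = 4 - \frac{7 + z}{69} = 4 - \left(7 + z\right) \frac{1}{69} = 4 - \left(\frac{7}{69} + \frac{z}{69}\right) = \frac{269}{69} - \frac{z}{69}$)
$J{\left(l{\left(5 \right)} \right)} - -38088 = \left(\frac{269}{69} - \frac{-1 - 5}{69}\right) - -38088 = \left(\frac{269}{69} - \frac{-1 - 5}{69}\right) + 38088 = \left(\frac{269}{69} - - \frac{2}{23}\right) + 38088 = \left(\frac{269}{69} + \frac{2}{23}\right) + 38088 = \frac{275}{69} + 38088 = \frac{2628347}{69}$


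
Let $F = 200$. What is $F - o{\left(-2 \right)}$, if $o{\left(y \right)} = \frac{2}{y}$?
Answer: $201$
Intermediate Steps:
$F - o{\left(-2 \right)} = 200 - \frac{2}{-2} = 200 - 2 \left(- \frac{1}{2}\right) = 200 - -1 = 200 + 1 = 201$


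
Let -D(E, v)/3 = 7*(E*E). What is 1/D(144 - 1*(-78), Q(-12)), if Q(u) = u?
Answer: -1/1034964 ≈ -9.6622e-7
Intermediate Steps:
D(E, v) = -21*E² (D(E, v) = -21*E*E = -21*E²)
1/D(144 - 1*(-78), Q(-12)) = 1/(-21*(144 - 1*(-78))²) = 1/(-21*(144 + 78)²) = 1/(-21*222²) = 1/(-21*49284) = 1/(-1034964) = -1/1034964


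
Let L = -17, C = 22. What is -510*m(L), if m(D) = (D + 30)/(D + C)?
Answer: -1326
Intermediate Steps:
m(D) = (30 + D)/(22 + D) (m(D) = (D + 30)/(D + 22) = (30 + D)/(22 + D))
-510*m(L) = -510*(30 - 17)/(22 - 17) = -510*13/5 = -1326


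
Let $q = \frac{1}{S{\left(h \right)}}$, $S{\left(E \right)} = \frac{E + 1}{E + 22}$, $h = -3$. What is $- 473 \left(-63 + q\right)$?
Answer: $\frac{68585}{2} \approx 34293.0$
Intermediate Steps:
$S{\left(E \right)} = \frac{1 + E}{22 + E}$
$q = - \frac{19}{2}$ ($q = \frac{1}{\frac{1}{22 - 3} \left(1 - 3\right)} = \frac{1}{\frac{1}{19} \left(-2\right)} = \frac{1}{- \frac{2}{19}} = - \frac{19}{2} \approx -9.5$)
$- 473 \left(-63 + q\right) = - 473 \left(-63 - \frac{19}{2}\right) = \left(-473\right) \left(- \frac{145}{2}\right) = \frac{68585}{2}$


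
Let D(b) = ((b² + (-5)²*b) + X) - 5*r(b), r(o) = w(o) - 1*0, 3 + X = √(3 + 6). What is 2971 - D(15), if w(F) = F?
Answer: 2446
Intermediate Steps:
X = 0 (X = -3 + √(3 + 6) = -3 + √9 = -3 + 3 = 0)
r(o) = o (r(o) = o - 1*0 = o + 0 = o)
D(b) = b² + 20*b (D(b) = ((b² + (-5)²*b) + 0) - 5*b = ((b² + 25*b) + 0) - 5*b = (b² + 25*b) - 5*b = b² + 20*b)
2971 - D(15) = 2971 - 15*(20 + 15) = 2971 - 15*35 = 2971 - 1*525 = 2971 - 525 = 2446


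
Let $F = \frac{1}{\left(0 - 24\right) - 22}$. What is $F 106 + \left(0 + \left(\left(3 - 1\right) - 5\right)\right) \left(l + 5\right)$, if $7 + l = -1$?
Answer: $\frac{154}{23} \approx 6.6956$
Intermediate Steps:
$l = -8$ ($l = -7 - 1 = -8$)
$F = - \frac{1}{46}$ ($F = \frac{1}{\left(0 - 24\right) - 22} = \frac{1}{-24 - 22} = \frac{1}{-46} = - \frac{1}{46} \approx -0.021739$)
$F 106 + \left(0 + \left(\left(3 - 1\right) - 5\right)\right) \left(l + 5\right) = \left(- \frac{1}{46}\right) 106 + \left(0 + \left(\left(3 - 1\right) - 5\right)\right) \left(-8 + 5\right) = - \frac{53}{23} + \left(0 + \left(2 - 5\right)\right) \left(-3\right) = - \frac{53}{23} + \left(0 - 3\right) \left(-3\right) = - \frac{53}{23} - -9 = - \frac{53}{23} + 9 = \frac{154}{23}$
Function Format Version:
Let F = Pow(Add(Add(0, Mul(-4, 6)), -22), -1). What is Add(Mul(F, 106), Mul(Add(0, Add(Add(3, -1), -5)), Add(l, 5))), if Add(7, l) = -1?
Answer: Rational(154, 23) ≈ 6.6956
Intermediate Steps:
l = -8 (l = Add(-7, -1) = -8)
F = Rational(-1, 46) (F = Pow(Add(Add(0, -24), -22), -1) = Pow(Add(-24, -22), -1) = Pow(-46, -1) = Rational(-1, 46) ≈ -0.021739)
Add(Mul(F, 106), Mul(Add(0, Add(Add(3, -1), -5)), Add(l, 5))) = Add(Mul(Rational(-1, 46), 106), Mul(Add(0, Add(Add(3, -1), -5)), Add(-8, 5))) = Add(Rational(-53, 23), Mul(Add(0, Add(2, -5)), -3)) = Add(Rational(-53, 23), Mul(Add(0, -3), -3)) = Add(Rational(-53, 23), Mul(-3, -3)) = Add(Rational(-53, 23), 9) = Rational(154, 23)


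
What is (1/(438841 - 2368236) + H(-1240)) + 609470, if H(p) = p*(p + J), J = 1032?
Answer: 1673537929049/1929395 ≈ 8.6739e+5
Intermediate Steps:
H(p) = p*(1032 + p) (H(p) = p*(p + 1032) = p*(1032 + p))
(1/(438841 - 2368236) + H(-1240)) + 609470 = (1/(438841 - 2368236) - 1240*(1032 - 1240)) + 609470 = (1/(-1929395) - 1240*(-208)) + 609470 = (-1/1929395 + 257920) + 609470 = 497629558399/1929395 + 609470 = 1673537929049/1929395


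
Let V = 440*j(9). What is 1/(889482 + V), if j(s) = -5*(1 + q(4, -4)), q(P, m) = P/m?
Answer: 1/889482 ≈ 1.1243e-6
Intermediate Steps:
j(s) = 0 (j(s) = -5*(1 + 4/(-4)) = -5*(1 + 4*(-1/4)) = -5*(1 - 1) = -5*0 = 0)
V = 0 (V = 440*0 = 0)
1/(889482 + V) = 1/(889482 + 0) = 1/889482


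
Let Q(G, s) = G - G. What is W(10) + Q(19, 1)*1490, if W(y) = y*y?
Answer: 100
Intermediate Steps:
Q(G, s) = 0
W(y) = y²
W(10) + Q(19, 1)*1490 = 10² + 0*1490 = 100 + 0 = 100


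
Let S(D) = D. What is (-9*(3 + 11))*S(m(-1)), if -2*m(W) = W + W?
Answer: -126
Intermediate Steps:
m(W) = -W (m(W) = -(W + W)/2 = -W)
(-9*(3 + 11))*S(m(-1)) = (-9*(3 + 11))*(-1*(-1)) = -9*14*1 = -126*1 = -126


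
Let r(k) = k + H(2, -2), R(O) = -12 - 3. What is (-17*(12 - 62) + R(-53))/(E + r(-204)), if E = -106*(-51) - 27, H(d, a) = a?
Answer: 835/5173 ≈ 0.16142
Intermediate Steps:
R(O) = -15
E = 5379 (E = 5406 - 27 = 5379)
r(k) = -2 + k (r(k) = k - 2 = -2 + k)
(-17*(12 - 62) + R(-53))/(E + r(-204)) = (-17*(12 - 62) - 15)/(5379 + (-2 - 204)) = (-17*(-50) - 15)/(5379 - 206) = (850 - 15)/5173 = 835*(1/5173) = 835/5173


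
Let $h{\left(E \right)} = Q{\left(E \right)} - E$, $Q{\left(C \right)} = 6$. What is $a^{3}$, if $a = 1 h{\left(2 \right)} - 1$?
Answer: $27$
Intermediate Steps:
$h{\left(E \right)} = 6 - E$
$a = 3$ ($a = 1 \left(6 - 2\right) - 1 = 1 \cdot 4 - 1 = 4 - 1 = 3$)
$a^{3} = 3^{3} = 27$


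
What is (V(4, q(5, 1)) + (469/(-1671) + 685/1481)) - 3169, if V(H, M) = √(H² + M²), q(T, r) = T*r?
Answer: -7842035873/2474751 + √41 ≈ -3162.4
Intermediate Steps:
(V(4, q(5, 1)) + (469/(-1671) + 685/1481)) - 3169 = (√(4² + (5*1)²) + (469/(-1671) + 685/1481)) - 3169 = (√(16 + 5²) + (469*(-1/1671) + 685*(1/1481))) - 3169 = (√(16 + 25) + (-469/1671 + 685/1481)) - 3169 = (√41 + 450046/2474751) - 3169 = (450046/2474751 + √41) - 3169 = -7842035873/2474751 + √41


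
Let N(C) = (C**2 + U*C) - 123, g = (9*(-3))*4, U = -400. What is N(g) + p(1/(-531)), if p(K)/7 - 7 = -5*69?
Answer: 52375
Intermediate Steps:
g = -108 (g = -27*4 = -108)
p(K) = -2366 (p(K) = 49 + 7*(-5*69) = 49 + 7*(-345) = 49 - 2415 = -2366)
N(C) = -123 + C**2 - 400*C (N(C) = (C**2 - 400*C) - 123 = -123 + C**2 - 400*C)
N(g) + p(1/(-531)) = (-123 + (-108)**2 - 400*(-108)) - 2366 = (-123 + 11664 + 43200) - 2366 = 54741 - 2366 = 52375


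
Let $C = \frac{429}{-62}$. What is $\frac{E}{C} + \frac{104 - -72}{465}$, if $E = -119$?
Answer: $\frac{389586}{22165} \approx 17.577$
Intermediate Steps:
$C = - \frac{429}{62}$ ($C = 429 \left(- \frac{1}{62}\right) = - \frac{429}{62} \approx -6.9194$)
$\frac{E}{C} + \frac{104 - -72}{465} = - \frac{119}{- \frac{429}{62}} + \frac{104 - -72}{465} = \left(-119\right) \left(- \frac{62}{429}\right) + \left(104 + 72\right) \frac{1}{465} = \frac{7378}{429} + 176 \cdot \frac{1}{465} = \frac{7378}{429} + \frac{176}{465} = \frac{389586}{22165}$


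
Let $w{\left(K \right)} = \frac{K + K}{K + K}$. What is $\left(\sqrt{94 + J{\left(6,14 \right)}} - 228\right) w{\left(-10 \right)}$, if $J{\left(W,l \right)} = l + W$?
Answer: $-228 + \sqrt{114} \approx -217.32$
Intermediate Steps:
$J{\left(W,l \right)} = W + l$
$w{\left(K \right)} = 1$ ($w{\left(K \right)} = \frac{2 K}{2 K} = 2 K \frac{1}{2 K} = 1$)
$\left(\sqrt{94 + J{\left(6,14 \right)}} - 228\right) w{\left(-10 \right)} = \left(\sqrt{94 + \left(6 + 14\right)} - 228\right) 1 = \left(\sqrt{94 + 20} - 228\right) 1 = \left(\sqrt{114} - 228\right) 1 = \left(-228 + \sqrt{114}\right) 1 = -228 + \sqrt{114}$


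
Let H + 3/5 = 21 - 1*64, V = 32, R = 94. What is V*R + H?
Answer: 14822/5 ≈ 2964.4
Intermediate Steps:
H = -218/5 (H = -⅗ + (21 - 1*64) = -⅗ + (21 - 64) = -⅗ - 43 = -218/5 ≈ -43.600)
V*R + H = 32*94 - 218/5 = 3008 - 218/5 = 14822/5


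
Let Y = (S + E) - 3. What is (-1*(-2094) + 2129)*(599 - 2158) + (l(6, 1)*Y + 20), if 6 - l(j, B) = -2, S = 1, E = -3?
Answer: -6583677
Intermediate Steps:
l(j, B) = 8 (l(j, B) = 6 - 1*(-2) = 6 + 2 = 8)
Y = -5 (Y = (1 - 3) - 3 = -2 - 3 = -5)
(-1*(-2094) + 2129)*(599 - 2158) + (l(6, 1)*Y + 20) = (-1*(-2094) + 2129)*(599 - 2158) + (8*(-5) + 20) = (2094 + 2129)*(-1559) + (-40 + 20) = 4223*(-1559) - 20 = -6583657 - 20 = -6583677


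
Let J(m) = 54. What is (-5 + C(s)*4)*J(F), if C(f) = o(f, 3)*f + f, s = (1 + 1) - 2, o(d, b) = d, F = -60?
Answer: -270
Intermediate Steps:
s = 0 (s = 2 - 2 = 0)
C(f) = f + f² (C(f) = f*f + f = f² + f = f + f²)
(-5 + C(s)*4)*J(F) = (-5 + (0*(1 + 0))*4)*54 = (-5 + (0*1)*4)*54 = (-5 + 0*4)*54 = (-5 + 0)*54 = -5*54 = -270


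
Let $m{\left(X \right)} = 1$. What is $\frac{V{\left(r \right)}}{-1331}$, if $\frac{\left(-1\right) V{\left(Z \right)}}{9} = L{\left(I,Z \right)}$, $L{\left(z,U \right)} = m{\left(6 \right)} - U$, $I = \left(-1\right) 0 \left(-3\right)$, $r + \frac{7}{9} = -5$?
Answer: $\frac{61}{1331} \approx 0.04583$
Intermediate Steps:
$r = - \frac{52}{9}$ ($r = - \frac{7}{9} - 5 = - \frac{52}{9} \approx -5.7778$)
$I = 0$ ($I = 0 \left(-3\right) = 0$)
$L{\left(z,U \right)} = 1 - U$
$V{\left(Z \right)} = -9 + 9 Z$ ($V{\left(Z \right)} = - 9 \left(1 - Z\right) = -9 + 9 Z$)
$\frac{V{\left(r \right)}}{-1331} = \frac{-9 + 9 \left(- \frac{52}{9}\right)}{-1331} = \left(-9 - 52\right) \left(- \frac{1}{1331}\right) = \left(-61\right) \left(- \frac{1}{1331}\right) = \frac{61}{1331}$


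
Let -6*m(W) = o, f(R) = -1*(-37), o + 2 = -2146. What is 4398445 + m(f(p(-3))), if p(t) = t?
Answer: 4398803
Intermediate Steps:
o = -2148 (o = -2 - 2146 = -2148)
f(R) = 37
m(W) = 358 (m(W) = -⅙*(-2148) = 358)
4398445 + m(f(p(-3))) = 4398445 + 358 = 4398803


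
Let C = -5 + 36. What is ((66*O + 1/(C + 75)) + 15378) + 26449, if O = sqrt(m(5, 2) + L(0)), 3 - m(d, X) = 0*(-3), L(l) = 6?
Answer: 4454651/106 ≈ 42025.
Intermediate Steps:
m(d, X) = 3 (m(d, X) = 3 - 0*(-3) = 3 - 1*0 = 3 + 0 = 3)
C = 31
O = 3 (O = sqrt(3 + 6) = sqrt(9) = 3)
((66*O + 1/(C + 75)) + 15378) + 26449 = ((66*3 + 1/(31 + 75)) + 15378) + 26449 = ((198 + 1/106) + 15378) + 26449 = (20989/106 + 15378) + 26449 = 1651057/106 + 26449 = 4454651/106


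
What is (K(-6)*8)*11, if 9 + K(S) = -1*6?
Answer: -1320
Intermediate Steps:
K(S) = -15 (K(S) = -9 - 1*6 = -9 - 6 = -15)
(K(-6)*8)*11 = -15*8*11 = -120*11 = -1320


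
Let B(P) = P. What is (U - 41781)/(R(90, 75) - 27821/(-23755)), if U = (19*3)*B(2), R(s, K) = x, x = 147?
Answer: -989799585/3519806 ≈ -281.21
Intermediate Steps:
R(s, K) = 147
U = 114 (U = (19*3)*2 = 57*2 = 114)
(U - 41781)/(R(90, 75) - 27821/(-23755)) = (114 - 41781)/(147 - 27821/(-23755)) = -41667/(147 - 27821*(-1/23755)) = -41667/(147 + 27821/23755) = -41667/3519806/23755 = -41667*23755/3519806 = -989799585/3519806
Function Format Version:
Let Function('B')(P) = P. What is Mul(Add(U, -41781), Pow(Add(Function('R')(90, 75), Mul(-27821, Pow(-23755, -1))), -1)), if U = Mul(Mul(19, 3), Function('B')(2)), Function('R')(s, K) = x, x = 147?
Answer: Rational(-989799585, 3519806) ≈ -281.21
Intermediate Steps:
Function('R')(s, K) = 147
U = 114 (U = Mul(Mul(19, 3), 2) = Mul(57, 2) = 114)
Mul(Add(U, -41781), Pow(Add(Function('R')(90, 75), Mul(-27821, Pow(-23755, -1))), -1)) = Mul(Add(114, -41781), Pow(Add(147, Mul(-27821, Pow(-23755, -1))), -1)) = Mul(-41667, Pow(Add(147, Mul(-27821, Rational(-1, 23755))), -1)) = Mul(-41667, Pow(Add(147, Rational(27821, 23755)), -1)) = Mul(-41667, Pow(Rational(3519806, 23755), -1)) = Mul(-41667, Rational(23755, 3519806)) = Rational(-989799585, 3519806)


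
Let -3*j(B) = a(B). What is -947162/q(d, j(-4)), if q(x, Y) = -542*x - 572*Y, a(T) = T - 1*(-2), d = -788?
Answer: -1420743/640072 ≈ -2.2197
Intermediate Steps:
a(T) = 2 + T (a(T) = T + 2 = 2 + T)
j(B) = -⅔ - B/3 (j(B) = -(2 + B)/3 = -⅔ - B/3)
q(x, Y) = -572*Y - 542*x
-947162/q(d, j(-4)) = -947162/(-572*(-⅔ - ⅓*(-4)) - 542*(-788)) = -947162/(-572*(-⅔ + 4/3) + 427096) = -947162/(-572*⅔ + 427096) = -947162/(-1144/3 + 427096) = -947162/1280144/3 = -947162*3/1280144 = -1420743/640072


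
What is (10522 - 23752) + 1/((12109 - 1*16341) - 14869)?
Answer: -252706231/19101 ≈ -13230.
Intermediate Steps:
(10522 - 23752) + 1/((12109 - 1*16341) - 14869) = -13230 + 1/((12109 - 16341) - 14869) = -13230 + 1/(-4232 - 14869) = -13230 + 1/(-19101) = -13230 - 1/19101 = -252706231/19101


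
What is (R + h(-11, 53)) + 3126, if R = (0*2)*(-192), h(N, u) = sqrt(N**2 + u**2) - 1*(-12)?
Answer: 3138 + sqrt(2930) ≈ 3192.1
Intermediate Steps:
h(N, u) = 12 + sqrt(N**2 + u**2) (h(N, u) = sqrt(N**2 + u**2) + 12 = 12 + sqrt(N**2 + u**2))
R = 0 (R = 0*(-192) = 0)
(R + h(-11, 53)) + 3126 = (0 + (12 + sqrt((-11)**2 + 53**2))) + 3126 = (0 + (12 + sqrt(121 + 2809))) + 3126 = (0 + (12 + sqrt(2930))) + 3126 = (12 + sqrt(2930)) + 3126 = 3138 + sqrt(2930)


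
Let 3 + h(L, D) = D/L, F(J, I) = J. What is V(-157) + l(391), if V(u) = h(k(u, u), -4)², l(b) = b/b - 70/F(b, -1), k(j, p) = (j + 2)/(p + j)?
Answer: 1165791856/9393775 ≈ 124.10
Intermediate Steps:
k(j, p) = (2 + j)/(j + p)
h(L, D) = -3 + D/L
l(b) = 1 - 70/b (l(b) = b/b - 70/b = 1 - 70/b)
V(u) = (-3 - 8*u/(2 + u))² (V(u) = (-3 - 4*(u + u)/(2 + u))² = (-3 - 4*2*u/(2 + u))² = (-3 - 8*u/(2 + u))²)
V(-157) + l(391) = (6 + 11*(-157))²/(2 - 157)² + (-70 + 391)/391 = (6 - 1727)²/(-155)² + (1/391)*321 = (1/24025)*(-1721)² + 321/391 = (1/24025)*2961841 + 321/391 = 2961841/24025 + 321/391 = 1165791856/9393775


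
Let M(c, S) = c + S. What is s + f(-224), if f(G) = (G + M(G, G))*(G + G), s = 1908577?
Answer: 2209633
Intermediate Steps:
M(c, S) = S + c
f(G) = 6*G**2 (f(G) = (G + (G + G))*(G + G) = (G + 2*G)*(2*G) = (3*G)*(2*G) = 6*G**2)
s + f(-224) = 1908577 + 6*(-224)**2 = 1908577 + 6*50176 = 1908577 + 301056 = 2209633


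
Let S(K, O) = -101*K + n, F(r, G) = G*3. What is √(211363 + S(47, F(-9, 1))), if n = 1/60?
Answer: √185954415/30 ≈ 454.55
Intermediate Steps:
F(r, G) = 3*G
n = 1/60 ≈ 0.016667
S(K, O) = 1/60 - 101*K (S(K, O) = -101*K + 1/60 = 1/60 - 101*K)
√(211363 + S(47, F(-9, 1))) = √(211363 + (1/60 - 101*47)) = √(211363 + (1/60 - 4747)) = √(211363 - 284819/60) = √(12396961/60) = √185954415/30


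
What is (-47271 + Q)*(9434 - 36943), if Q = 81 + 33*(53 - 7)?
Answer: 1256391048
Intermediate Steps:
Q = 1599 (Q = 81 + 33*46 = 81 + 1518 = 1599)
(-47271 + Q)*(9434 - 36943) = (-47271 + 1599)*(9434 - 36943) = -45672*(-27509) = 1256391048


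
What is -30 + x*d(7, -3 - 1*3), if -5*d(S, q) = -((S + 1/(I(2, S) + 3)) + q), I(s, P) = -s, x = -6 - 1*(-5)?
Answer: -152/5 ≈ -30.400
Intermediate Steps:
x = -1 (x = -6 + 5 = -1)
d(S, q) = ⅕ + S/5 + q/5 (d(S, q) = -(-1)*((S + 1/(-1*2 + 3)) + q)/5 = -(-1)*((S + 1/(-2 + 3)) + q)/5 = -(-1)*((S + 1/1) + q)/5 = -(-1)*((S + 1) + q)/5 = -(-1)*((1 + S) + q)/5 = -(-1)*(1 + S + q)/5 = -(-1 - S - q)/5 = ⅕ + S/5 + q/5)
-30 + x*d(7, -3 - 1*3) = -30 - (⅕ + (⅕)*7 + (-3 - 1*3)/5) = -30 - (⅕ + 7/5 + (-3 - 3)/5) = -30 - (⅕ + 7/5 + (⅕)*(-6)) = -30 - (⅕ + 7/5 - 6/5) = -30 - 1*⅖ = -30 - ⅖ = -152/5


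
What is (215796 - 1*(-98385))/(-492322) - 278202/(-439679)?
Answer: -1173822855/216463644638 ≈ -0.0054227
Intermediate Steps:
(215796 - 1*(-98385))/(-492322) - 278202/(-439679) = (215796 + 98385)*(-1/492322) - 278202*(-1/439679) = 314181*(-1/492322) + 278202/439679 = -314181/492322 + 278202/439679 = -1173822855/216463644638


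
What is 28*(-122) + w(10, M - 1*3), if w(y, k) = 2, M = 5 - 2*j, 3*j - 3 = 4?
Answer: -3414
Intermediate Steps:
j = 7/3 (j = 1 + (⅓)*4 = 1 + 4/3 = 7/3 ≈ 2.3333)
M = ⅓ (M = 5 - 2*7/3 = 5 - 14/3 = ⅓ ≈ 0.33333)
28*(-122) + w(10, M - 1*3) = 28*(-122) + 2 = -3416 + 2 = -3414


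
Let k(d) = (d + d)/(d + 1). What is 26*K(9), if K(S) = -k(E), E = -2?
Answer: -104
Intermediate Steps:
k(d) = 2*d/(1 + d) (k(d) = (2*d)/(1 + d) = 2*d/(1 + d))
K(S) = -4 (K(S) = -2*(-2)/(1 - 2) = -2*(-2)/(-1) = -2*(-2)*(-1) = -1*4 = -4)
26*K(9) = 26*(-4) = -104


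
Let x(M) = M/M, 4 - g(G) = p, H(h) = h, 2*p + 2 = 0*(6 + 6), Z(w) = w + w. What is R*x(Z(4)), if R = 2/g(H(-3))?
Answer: 2/5 ≈ 0.40000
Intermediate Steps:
Z(w) = 2*w
p = -1 (p = -1 + (0*(6 + 6))/2 = -1 + (0*12)/2 = -1 + (1/2)*0 = -1 + 0 = -1)
g(G) = 5 (g(G) = 4 - 1*(-1) = 4 + 1 = 5)
R = 2/5 ≈ 0.40000
x(M) = 1
R*x(Z(4)) = (2/5)*1 = 2/5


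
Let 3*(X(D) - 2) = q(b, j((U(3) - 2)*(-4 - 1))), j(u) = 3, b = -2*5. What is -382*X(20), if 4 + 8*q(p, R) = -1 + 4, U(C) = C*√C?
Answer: -8977/12 ≈ -748.08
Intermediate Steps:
b = -10
U(C) = C^(3/2)
q(p, R) = -⅛ (q(p, R) = -½ + (-1 + 4)/8 = -½ + (⅛)*3 = -½ + 3/8 = -⅛)
X(D) = 47/24 (X(D) = 2 + (⅓)*(-⅛) = 2 - 1/24 = 47/24)
-382*X(20) = -382*47/24 = -8977/12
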